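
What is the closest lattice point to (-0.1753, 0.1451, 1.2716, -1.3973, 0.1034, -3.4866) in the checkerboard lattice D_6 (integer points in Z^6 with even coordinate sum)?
(0, 0, 1, -1, 0, -4)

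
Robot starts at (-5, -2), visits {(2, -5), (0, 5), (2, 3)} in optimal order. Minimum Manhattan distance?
22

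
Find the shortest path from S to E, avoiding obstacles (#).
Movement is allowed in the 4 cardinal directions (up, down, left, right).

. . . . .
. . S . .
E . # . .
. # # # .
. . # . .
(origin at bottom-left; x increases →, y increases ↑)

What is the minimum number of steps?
3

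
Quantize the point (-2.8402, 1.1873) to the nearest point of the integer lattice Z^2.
(-3, 1)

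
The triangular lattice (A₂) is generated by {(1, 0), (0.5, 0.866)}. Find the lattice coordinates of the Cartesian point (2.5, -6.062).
6b₁ - 7b₂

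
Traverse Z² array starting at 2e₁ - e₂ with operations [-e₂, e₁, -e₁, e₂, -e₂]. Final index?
(2, -2)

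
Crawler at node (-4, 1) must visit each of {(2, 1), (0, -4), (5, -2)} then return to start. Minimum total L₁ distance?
28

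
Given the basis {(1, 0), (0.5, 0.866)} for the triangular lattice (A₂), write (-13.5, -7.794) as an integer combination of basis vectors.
-9b₁ - 9b₂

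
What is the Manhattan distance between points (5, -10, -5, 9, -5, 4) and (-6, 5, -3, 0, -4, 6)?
40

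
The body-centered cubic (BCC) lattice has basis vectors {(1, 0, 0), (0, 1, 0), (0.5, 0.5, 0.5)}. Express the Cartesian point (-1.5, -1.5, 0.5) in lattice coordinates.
-2b₁ - 2b₂ + b₃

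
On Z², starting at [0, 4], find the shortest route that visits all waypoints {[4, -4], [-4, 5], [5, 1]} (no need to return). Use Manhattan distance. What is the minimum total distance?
24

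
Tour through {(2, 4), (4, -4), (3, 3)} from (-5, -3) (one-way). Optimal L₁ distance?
20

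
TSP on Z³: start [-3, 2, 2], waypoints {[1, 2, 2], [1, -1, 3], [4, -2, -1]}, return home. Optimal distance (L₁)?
30
(one optimal route: (-3, 2, 2) → (1, 2, 2) → (1, -1, 3) → (4, -2, -1) → (-3, 2, 2))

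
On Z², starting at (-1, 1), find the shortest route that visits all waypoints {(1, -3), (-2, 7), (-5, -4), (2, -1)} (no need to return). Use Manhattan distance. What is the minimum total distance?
29
(one optimal route: (-1, 1) → (-2, 7) → (2, -1) → (1, -3) → (-5, -4))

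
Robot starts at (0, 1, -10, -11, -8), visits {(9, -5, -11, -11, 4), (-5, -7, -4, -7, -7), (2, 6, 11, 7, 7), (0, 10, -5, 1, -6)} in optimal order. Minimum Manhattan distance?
139
(one optimal route: (0, 1, -10, -11, -8) → (9, -5, -11, -11, 4) → (-5, -7, -4, -7, -7) → (0, 10, -5, 1, -6) → (2, 6, 11, 7, 7))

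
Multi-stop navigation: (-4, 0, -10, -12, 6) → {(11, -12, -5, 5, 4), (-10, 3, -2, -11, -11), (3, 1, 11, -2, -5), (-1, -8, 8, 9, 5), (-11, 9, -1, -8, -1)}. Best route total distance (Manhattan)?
171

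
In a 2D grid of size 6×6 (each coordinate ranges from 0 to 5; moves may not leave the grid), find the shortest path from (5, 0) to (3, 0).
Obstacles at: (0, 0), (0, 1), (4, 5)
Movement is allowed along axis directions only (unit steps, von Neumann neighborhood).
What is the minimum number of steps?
2
(one shortest path: (5, 0) → (4, 0) → (3, 0))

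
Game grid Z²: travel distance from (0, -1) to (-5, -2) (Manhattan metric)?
6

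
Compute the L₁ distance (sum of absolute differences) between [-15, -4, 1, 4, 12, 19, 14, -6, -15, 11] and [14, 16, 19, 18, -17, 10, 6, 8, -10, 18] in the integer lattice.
153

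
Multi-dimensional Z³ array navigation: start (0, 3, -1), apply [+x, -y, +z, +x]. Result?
(2, 2, 0)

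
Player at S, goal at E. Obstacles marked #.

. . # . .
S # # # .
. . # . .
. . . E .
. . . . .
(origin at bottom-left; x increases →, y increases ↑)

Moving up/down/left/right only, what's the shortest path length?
5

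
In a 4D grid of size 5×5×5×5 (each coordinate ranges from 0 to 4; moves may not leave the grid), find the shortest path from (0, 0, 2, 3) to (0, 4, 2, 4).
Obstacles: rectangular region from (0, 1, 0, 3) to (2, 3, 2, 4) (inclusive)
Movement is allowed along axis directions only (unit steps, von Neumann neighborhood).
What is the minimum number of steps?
7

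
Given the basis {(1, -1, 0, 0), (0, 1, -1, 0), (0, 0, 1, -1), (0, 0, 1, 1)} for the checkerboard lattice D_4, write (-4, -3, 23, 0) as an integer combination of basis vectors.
-4b₁ - 7b₂ + 8b₃ + 8b₄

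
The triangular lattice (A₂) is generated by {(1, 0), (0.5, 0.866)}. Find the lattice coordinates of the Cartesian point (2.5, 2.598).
b₁ + 3b₂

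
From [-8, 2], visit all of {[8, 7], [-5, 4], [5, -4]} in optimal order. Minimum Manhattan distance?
35
(one optimal route: (-8, 2) → (-5, 4) → (8, 7) → (5, -4))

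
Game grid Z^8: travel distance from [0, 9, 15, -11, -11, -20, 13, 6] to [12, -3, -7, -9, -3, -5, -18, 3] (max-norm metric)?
31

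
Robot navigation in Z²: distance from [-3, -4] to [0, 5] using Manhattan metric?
12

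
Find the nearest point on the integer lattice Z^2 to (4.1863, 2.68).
(4, 3)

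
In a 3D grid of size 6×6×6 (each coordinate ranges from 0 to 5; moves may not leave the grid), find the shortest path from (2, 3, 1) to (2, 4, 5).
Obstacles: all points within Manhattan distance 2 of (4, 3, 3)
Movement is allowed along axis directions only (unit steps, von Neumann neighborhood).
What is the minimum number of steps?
5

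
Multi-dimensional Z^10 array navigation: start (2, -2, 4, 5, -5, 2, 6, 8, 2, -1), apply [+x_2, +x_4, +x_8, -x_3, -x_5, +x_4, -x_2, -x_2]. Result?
(2, -3, 3, 7, -6, 2, 6, 9, 2, -1)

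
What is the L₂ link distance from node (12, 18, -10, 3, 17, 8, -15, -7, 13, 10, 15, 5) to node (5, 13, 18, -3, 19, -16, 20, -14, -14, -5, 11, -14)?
63.867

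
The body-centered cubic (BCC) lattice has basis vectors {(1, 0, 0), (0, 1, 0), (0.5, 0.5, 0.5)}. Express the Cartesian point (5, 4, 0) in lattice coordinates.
5b₁ + 4b₂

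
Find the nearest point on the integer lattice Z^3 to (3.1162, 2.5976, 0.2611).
(3, 3, 0)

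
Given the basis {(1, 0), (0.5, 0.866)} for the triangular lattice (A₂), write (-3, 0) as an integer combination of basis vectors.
-3b₁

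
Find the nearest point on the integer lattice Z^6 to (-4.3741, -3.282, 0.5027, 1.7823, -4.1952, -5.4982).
(-4, -3, 1, 2, -4, -5)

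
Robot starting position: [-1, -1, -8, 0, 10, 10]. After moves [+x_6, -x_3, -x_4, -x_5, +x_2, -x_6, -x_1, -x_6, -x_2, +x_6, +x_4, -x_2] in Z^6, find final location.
(-2, -2, -9, 0, 9, 10)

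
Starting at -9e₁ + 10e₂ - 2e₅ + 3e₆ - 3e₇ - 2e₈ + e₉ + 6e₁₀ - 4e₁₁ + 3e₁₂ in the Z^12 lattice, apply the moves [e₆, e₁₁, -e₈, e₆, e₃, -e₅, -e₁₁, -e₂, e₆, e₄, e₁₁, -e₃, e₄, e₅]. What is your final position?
(-9, 9, 0, 2, -2, 6, -3, -3, 1, 6, -3, 3)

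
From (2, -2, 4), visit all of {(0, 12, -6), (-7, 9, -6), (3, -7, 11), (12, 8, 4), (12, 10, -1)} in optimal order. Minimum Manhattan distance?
80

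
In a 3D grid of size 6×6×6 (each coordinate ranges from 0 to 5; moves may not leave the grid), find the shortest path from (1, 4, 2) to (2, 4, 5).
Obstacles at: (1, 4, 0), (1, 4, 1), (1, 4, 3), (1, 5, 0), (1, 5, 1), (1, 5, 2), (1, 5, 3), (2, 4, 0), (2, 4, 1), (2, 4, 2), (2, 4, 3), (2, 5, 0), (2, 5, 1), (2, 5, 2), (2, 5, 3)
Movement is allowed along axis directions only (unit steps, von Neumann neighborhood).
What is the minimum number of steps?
6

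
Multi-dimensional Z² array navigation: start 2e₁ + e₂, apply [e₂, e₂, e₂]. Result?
(2, 4)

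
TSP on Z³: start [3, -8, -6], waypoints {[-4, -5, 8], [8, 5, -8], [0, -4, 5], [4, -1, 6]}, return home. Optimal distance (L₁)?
84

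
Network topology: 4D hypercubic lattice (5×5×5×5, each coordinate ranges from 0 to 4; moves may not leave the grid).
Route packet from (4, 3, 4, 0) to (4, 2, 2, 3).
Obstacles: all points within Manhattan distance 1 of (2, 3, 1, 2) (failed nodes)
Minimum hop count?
6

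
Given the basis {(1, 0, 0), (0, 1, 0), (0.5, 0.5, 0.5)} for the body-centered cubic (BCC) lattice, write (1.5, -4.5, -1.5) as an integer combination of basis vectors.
3b₁ - 3b₂ - 3b₃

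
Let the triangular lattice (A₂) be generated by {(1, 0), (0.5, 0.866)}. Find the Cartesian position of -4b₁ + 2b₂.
(-3, 1.732)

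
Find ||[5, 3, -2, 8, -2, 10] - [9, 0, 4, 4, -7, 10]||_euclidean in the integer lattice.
10.0995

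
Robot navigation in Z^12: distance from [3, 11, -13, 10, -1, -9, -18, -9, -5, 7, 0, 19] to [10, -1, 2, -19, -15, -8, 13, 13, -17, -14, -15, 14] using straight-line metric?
61.1228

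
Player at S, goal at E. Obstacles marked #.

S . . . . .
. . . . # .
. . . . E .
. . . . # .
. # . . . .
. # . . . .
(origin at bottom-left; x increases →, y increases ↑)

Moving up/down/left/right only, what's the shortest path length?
6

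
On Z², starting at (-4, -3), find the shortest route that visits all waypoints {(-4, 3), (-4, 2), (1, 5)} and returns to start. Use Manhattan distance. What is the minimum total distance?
26
(one optimal route: (-4, -3) → (-4, 3) → (1, 5) → (-4, 2) → (-4, -3))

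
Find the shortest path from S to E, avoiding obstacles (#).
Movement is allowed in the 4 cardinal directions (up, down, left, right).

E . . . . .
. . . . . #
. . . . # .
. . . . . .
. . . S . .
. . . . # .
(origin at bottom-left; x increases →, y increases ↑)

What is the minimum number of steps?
7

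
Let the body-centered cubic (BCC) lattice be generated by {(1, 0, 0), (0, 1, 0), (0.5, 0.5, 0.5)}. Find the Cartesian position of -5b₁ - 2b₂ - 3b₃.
(-6.5, -3.5, -1.5)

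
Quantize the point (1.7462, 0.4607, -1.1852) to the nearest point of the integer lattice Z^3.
(2, 0, -1)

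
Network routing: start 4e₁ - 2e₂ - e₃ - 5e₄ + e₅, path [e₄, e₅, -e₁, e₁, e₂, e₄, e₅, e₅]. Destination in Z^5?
(4, -1, -1, -3, 4)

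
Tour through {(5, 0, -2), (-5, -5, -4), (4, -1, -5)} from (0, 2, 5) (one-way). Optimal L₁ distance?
33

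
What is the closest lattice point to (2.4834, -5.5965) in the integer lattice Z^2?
(2, -6)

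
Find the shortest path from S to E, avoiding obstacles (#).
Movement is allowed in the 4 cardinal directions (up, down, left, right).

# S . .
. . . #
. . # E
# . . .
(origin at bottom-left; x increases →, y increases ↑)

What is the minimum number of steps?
6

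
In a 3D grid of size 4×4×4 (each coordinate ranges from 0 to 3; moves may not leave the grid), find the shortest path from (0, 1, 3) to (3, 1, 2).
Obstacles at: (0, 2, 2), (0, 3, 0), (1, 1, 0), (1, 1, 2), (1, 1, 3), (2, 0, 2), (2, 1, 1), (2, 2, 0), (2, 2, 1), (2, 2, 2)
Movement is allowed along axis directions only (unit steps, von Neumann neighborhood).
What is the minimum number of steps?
6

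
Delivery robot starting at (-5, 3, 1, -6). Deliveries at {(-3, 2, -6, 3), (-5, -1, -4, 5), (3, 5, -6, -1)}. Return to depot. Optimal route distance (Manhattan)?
64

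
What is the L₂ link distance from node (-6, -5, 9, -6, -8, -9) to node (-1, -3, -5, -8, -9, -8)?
15.1987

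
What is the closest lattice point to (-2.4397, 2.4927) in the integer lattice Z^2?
(-2, 2)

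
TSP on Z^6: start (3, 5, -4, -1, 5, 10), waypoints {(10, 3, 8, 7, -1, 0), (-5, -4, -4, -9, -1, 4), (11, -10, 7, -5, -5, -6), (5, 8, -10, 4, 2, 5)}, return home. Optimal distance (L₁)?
188
(one optimal route: (3, 5, -4, -1, 5, 10) → (-5, -4, -4, -9, -1, 4) → (11, -10, 7, -5, -5, -6) → (10, 3, 8, 7, -1, 0) → (5, 8, -10, 4, 2, 5) → (3, 5, -4, -1, 5, 10))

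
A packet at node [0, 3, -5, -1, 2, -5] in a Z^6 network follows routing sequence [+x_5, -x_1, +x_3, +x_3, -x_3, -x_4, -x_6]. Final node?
(-1, 3, -4, -2, 3, -6)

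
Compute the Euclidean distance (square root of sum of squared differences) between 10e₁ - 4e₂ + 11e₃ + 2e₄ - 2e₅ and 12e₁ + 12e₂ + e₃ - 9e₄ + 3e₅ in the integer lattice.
22.4944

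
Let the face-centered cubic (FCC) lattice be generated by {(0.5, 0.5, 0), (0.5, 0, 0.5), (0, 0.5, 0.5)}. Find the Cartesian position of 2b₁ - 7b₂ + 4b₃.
(-2.5, 3, -1.5)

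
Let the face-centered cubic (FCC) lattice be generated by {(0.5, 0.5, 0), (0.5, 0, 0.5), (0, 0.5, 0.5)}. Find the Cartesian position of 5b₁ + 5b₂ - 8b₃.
(5, -1.5, -1.5)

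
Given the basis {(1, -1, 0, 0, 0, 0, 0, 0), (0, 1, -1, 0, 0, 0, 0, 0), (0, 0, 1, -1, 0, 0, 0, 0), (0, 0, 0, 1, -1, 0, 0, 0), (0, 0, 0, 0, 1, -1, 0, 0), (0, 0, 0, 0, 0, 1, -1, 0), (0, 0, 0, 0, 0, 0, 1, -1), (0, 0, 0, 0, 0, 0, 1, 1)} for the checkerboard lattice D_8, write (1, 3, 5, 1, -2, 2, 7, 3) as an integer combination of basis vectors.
b₁ + 4b₂ + 9b₃ + 10b₄ + 8b₅ + 10b₆ + 7b₇ + 10b₈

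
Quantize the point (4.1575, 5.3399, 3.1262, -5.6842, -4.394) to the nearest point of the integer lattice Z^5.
(4, 5, 3, -6, -4)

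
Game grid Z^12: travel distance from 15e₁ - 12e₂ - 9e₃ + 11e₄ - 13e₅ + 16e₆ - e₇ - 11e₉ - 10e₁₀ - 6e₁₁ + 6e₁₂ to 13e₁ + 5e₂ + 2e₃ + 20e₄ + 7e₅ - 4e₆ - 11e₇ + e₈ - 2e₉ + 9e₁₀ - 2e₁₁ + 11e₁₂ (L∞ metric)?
20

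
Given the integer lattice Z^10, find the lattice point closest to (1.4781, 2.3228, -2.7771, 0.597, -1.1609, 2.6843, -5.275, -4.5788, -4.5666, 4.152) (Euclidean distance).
(1, 2, -3, 1, -1, 3, -5, -5, -5, 4)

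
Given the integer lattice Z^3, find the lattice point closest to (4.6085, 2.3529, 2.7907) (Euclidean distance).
(5, 2, 3)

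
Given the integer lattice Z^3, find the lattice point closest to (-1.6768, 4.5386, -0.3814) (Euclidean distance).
(-2, 5, 0)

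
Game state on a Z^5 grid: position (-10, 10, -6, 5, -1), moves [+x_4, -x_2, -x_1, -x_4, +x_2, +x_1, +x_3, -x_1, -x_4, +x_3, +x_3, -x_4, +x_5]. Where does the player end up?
(-11, 10, -3, 3, 0)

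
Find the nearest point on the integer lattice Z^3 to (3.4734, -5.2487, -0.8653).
(3, -5, -1)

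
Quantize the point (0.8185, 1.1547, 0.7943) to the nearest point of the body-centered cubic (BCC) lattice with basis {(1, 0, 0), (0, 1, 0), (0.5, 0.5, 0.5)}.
(1, 1, 1)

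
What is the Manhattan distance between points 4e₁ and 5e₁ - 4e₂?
5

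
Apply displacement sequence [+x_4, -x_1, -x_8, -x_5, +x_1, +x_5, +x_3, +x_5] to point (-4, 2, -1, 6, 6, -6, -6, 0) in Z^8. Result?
(-4, 2, 0, 7, 7, -6, -6, -1)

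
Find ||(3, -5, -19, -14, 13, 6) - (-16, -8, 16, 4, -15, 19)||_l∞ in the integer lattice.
35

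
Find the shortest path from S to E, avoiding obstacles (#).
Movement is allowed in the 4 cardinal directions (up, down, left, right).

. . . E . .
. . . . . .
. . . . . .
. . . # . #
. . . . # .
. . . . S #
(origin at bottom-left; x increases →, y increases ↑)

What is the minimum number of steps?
8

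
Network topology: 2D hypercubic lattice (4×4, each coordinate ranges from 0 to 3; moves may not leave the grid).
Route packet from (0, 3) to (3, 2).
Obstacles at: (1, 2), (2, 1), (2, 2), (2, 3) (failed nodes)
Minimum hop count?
8
(one shortest path: (0, 3) → (0, 2) → (0, 1) → (1, 1) → (1, 0) → (2, 0) → (3, 0) → (3, 1) → (3, 2))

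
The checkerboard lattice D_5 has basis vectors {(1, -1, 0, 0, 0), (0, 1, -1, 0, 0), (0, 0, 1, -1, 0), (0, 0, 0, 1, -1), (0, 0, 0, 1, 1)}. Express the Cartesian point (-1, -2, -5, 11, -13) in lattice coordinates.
-b₁ - 3b₂ - 8b₃ + 8b₄ - 5b₅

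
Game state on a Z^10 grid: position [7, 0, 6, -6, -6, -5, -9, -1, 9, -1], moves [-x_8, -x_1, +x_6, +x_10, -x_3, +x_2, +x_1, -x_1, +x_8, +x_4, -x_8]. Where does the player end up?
(6, 1, 5, -5, -6, -4, -9, -2, 9, 0)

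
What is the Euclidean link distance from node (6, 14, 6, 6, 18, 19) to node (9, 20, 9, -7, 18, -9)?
31.7333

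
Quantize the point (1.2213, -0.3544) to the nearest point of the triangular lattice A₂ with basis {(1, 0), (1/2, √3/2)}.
(1, 0)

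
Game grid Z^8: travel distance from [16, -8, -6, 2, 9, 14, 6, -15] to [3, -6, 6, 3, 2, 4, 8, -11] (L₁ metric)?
51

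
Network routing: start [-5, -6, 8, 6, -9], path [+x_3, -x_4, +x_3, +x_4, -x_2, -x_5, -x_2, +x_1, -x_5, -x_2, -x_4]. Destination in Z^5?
(-4, -9, 10, 5, -11)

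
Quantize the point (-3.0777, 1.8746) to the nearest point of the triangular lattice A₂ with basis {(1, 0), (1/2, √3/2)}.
(-3, 1.732)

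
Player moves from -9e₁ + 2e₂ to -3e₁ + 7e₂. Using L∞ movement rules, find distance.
6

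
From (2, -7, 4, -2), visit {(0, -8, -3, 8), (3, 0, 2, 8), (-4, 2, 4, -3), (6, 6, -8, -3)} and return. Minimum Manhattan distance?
108
(one optimal route: (2, -7, 4, -2) → (0, -8, -3, 8) → (3, 0, 2, 8) → (6, 6, -8, -3) → (-4, 2, 4, -3) → (2, -7, 4, -2))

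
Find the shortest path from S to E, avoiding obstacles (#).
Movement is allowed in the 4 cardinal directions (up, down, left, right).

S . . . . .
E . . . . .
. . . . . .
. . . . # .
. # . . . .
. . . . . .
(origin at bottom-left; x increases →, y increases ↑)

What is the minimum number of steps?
1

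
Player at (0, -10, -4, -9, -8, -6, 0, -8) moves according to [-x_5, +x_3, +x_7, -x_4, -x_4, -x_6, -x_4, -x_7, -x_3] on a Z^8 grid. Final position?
(0, -10, -4, -12, -9, -7, 0, -8)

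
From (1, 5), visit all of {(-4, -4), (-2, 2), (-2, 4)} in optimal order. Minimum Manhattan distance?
14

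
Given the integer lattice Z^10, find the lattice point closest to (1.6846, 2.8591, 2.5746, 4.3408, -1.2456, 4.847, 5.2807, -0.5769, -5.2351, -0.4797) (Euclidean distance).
(2, 3, 3, 4, -1, 5, 5, -1, -5, 0)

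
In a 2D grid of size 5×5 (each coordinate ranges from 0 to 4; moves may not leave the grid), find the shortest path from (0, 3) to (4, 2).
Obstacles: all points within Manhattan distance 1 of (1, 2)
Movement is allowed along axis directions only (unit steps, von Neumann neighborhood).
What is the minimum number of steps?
7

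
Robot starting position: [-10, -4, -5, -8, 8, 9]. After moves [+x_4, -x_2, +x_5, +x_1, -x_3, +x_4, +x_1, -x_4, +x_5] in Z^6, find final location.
(-8, -5, -6, -7, 10, 9)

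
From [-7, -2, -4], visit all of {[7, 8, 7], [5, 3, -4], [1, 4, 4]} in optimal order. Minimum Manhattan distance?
43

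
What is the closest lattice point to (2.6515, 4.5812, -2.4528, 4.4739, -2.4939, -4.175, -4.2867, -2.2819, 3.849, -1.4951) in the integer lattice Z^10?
(3, 5, -2, 4, -2, -4, -4, -2, 4, -1)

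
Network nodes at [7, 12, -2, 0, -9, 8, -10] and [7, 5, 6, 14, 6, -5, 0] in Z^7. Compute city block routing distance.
67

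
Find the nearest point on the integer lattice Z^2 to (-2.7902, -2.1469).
(-3, -2)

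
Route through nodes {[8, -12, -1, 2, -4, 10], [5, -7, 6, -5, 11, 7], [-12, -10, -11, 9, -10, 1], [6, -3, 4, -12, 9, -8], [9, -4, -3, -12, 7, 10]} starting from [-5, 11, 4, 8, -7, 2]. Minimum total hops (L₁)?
199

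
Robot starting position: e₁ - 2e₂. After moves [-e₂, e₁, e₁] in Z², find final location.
(3, -3)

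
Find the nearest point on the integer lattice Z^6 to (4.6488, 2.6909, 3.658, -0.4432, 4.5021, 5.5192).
(5, 3, 4, 0, 5, 6)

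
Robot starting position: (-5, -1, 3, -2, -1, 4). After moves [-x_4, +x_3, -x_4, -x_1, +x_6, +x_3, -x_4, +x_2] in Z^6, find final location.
(-6, 0, 5, -5, -1, 5)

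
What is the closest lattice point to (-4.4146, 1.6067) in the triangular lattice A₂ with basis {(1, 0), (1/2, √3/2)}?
(-4, 1.732)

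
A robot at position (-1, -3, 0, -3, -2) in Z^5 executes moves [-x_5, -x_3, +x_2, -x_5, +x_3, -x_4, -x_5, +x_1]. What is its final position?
(0, -2, 0, -4, -5)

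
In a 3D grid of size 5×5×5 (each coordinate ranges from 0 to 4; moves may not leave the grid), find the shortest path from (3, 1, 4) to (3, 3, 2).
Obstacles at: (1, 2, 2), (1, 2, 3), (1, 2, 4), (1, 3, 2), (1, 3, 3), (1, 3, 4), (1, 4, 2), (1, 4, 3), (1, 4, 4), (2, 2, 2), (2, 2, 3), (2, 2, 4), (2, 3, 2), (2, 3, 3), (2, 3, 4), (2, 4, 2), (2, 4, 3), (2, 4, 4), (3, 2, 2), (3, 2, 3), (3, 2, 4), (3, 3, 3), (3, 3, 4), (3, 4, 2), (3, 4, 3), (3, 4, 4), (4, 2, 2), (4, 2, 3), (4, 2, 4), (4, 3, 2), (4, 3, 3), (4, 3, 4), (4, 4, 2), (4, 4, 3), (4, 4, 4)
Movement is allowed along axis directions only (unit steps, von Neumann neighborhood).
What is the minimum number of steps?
6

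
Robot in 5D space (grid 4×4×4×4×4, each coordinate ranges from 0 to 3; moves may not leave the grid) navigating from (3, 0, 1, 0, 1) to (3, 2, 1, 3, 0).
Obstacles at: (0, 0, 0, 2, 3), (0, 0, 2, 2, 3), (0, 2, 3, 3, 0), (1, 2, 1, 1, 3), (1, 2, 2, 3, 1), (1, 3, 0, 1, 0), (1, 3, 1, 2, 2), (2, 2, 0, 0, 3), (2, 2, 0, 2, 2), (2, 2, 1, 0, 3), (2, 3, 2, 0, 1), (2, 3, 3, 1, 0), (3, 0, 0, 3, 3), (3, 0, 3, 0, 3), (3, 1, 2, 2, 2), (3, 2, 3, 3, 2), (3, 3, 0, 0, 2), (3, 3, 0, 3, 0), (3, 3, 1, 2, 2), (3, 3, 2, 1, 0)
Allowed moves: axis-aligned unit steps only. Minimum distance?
6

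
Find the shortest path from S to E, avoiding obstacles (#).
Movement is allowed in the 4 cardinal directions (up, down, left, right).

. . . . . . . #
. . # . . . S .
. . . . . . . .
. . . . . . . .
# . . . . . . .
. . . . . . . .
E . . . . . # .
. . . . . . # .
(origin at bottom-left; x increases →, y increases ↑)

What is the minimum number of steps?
11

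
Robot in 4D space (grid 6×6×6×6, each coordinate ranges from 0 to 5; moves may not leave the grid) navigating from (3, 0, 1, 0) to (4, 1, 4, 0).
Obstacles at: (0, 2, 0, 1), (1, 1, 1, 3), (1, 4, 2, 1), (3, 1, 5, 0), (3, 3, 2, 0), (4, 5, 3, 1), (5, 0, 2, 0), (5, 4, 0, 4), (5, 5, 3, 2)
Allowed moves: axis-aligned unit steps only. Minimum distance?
5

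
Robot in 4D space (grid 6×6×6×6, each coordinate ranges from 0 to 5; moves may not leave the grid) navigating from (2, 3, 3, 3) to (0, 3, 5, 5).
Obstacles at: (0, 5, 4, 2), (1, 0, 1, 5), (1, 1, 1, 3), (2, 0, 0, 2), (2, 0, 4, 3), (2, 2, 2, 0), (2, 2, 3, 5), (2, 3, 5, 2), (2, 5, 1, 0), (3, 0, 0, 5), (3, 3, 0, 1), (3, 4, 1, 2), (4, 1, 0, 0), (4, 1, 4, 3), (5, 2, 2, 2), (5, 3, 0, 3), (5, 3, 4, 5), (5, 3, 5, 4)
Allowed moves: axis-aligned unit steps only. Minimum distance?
6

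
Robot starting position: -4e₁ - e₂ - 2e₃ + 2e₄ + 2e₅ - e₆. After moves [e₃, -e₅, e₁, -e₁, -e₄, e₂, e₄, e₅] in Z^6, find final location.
(-4, 0, -1, 2, 2, -1)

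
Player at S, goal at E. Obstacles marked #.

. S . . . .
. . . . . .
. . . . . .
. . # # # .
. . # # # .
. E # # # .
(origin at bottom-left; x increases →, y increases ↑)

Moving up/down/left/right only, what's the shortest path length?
5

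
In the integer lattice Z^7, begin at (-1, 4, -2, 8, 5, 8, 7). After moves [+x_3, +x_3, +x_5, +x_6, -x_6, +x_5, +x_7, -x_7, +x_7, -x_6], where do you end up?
(-1, 4, 0, 8, 7, 7, 8)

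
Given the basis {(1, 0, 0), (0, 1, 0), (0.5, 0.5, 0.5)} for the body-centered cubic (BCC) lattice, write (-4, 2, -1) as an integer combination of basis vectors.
-3b₁ + 3b₂ - 2b₃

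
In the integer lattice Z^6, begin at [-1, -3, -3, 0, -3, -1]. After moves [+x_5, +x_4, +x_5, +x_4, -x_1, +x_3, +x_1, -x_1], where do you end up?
(-2, -3, -2, 2, -1, -1)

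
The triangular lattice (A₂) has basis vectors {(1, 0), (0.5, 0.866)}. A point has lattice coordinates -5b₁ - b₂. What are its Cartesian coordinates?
(-5.5, -0.866)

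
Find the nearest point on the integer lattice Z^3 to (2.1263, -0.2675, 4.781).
(2, 0, 5)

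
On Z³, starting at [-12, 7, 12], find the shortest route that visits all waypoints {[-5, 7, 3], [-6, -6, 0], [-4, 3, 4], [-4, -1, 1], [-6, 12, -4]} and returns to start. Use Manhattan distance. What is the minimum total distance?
86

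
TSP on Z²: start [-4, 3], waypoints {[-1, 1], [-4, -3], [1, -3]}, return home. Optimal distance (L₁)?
22
(one optimal route: (-4, 3) → (-1, 1) → (1, -3) → (-4, -3) → (-4, 3))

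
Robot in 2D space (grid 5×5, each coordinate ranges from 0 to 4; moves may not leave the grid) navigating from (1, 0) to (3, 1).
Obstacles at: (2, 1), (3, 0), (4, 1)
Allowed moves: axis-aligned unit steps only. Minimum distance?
5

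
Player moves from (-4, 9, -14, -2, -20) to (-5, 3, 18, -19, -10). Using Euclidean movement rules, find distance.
38.0789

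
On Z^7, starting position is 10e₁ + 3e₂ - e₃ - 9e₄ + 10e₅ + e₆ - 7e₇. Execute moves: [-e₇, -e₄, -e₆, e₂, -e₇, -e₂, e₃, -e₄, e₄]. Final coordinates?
(10, 3, 0, -10, 10, 0, -9)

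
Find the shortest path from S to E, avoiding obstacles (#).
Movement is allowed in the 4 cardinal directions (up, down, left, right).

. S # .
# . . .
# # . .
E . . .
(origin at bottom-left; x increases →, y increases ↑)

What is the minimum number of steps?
6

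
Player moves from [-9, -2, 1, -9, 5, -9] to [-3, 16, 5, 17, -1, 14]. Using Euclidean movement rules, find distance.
40.2119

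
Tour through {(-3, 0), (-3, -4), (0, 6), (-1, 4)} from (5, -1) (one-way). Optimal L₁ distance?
24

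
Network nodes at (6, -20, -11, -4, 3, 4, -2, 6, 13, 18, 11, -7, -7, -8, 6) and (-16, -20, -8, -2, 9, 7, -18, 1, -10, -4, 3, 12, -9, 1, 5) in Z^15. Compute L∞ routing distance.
23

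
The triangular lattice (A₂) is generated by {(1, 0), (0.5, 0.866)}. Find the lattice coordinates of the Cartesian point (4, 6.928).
8b₂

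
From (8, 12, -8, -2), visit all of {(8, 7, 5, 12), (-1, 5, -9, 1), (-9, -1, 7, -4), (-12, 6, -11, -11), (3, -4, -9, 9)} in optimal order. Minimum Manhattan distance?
147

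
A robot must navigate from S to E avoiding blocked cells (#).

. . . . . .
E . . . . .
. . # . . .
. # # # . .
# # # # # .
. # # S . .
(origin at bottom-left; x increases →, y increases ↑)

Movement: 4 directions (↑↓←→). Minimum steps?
11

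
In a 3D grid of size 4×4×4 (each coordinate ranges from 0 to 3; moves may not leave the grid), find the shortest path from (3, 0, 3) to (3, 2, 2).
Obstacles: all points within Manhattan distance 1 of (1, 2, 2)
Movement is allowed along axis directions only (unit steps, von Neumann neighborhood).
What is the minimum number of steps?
3
(one shortest path: (3, 0, 3) → (3, 1, 3) → (3, 2, 3) → (3, 2, 2))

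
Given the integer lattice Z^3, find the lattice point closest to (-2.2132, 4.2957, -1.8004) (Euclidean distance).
(-2, 4, -2)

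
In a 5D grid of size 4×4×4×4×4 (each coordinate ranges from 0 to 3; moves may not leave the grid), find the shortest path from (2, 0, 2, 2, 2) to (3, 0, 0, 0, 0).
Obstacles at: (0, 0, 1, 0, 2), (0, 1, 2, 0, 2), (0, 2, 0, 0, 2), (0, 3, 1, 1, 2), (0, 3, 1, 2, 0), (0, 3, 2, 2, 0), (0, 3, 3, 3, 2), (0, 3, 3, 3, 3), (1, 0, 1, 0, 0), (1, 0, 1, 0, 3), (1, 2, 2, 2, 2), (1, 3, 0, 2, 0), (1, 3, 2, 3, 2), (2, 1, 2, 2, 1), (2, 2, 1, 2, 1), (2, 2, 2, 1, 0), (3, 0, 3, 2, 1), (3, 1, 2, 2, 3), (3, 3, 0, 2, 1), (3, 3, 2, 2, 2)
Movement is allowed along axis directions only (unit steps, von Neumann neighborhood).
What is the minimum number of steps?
7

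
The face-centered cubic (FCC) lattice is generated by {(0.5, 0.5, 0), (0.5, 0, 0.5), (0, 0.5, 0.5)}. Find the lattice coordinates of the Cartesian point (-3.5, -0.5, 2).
-6b₁ - b₂ + 5b₃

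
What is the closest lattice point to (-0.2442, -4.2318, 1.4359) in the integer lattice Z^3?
(0, -4, 1)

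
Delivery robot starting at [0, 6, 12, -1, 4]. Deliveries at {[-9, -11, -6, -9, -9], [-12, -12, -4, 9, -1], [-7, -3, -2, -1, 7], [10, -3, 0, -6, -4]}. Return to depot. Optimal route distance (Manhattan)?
184
(one optimal route: (0, 6, 12, -1, 4) → (-7, -3, -2, -1, 7) → (-12, -12, -4, 9, -1) → (-9, -11, -6, -9, -9) → (10, -3, 0, -6, -4) → (0, 6, 12, -1, 4))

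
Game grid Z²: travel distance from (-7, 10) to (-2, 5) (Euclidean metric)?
7.07107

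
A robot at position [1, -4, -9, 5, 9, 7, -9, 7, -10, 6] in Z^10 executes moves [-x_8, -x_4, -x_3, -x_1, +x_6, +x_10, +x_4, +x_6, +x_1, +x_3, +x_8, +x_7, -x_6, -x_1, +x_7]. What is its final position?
(0, -4, -9, 5, 9, 8, -7, 7, -10, 7)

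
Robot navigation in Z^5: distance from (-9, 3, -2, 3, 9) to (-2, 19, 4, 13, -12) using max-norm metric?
21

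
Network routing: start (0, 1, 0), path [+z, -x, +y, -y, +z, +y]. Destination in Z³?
(-1, 2, 2)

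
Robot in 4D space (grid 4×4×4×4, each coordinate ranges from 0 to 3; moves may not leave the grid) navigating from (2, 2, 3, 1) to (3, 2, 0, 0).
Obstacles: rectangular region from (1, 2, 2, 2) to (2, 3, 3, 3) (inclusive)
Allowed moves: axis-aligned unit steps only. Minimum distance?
5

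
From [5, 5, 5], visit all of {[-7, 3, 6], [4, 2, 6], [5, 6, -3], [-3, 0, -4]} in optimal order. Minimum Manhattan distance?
49
(one optimal route: (5, 5, 5) → (4, 2, 6) → (-7, 3, 6) → (-3, 0, -4) → (5, 6, -3))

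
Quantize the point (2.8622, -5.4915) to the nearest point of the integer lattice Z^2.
(3, -5)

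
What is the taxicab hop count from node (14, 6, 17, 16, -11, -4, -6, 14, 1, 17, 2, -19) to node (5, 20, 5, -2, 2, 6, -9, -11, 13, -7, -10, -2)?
169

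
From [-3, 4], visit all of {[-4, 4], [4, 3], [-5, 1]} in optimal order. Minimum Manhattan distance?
16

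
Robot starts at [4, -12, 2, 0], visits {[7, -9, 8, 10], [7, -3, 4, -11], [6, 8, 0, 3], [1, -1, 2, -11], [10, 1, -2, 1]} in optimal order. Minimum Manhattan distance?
105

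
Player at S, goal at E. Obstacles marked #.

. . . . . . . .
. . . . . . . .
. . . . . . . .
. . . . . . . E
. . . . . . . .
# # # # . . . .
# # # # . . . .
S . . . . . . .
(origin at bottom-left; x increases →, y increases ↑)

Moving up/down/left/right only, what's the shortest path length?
11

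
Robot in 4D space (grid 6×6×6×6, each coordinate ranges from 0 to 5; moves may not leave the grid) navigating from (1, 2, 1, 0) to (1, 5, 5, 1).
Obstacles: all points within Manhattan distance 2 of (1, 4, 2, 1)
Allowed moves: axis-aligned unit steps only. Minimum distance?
8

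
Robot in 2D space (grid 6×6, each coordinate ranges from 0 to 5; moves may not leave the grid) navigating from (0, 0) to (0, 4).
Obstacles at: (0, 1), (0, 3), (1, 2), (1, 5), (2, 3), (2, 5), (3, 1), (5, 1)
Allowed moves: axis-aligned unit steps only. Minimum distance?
10
(one shortest path: (0, 0) → (1, 0) → (2, 0) → (2, 1) → (2, 2) → (3, 2) → (3, 3) → (3, 4) → (2, 4) → (1, 4) → (0, 4))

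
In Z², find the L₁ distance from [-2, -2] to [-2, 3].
5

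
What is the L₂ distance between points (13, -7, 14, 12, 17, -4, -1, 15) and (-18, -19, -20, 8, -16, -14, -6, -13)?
65.3835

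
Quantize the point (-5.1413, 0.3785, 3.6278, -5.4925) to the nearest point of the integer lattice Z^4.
(-5, 0, 4, -5)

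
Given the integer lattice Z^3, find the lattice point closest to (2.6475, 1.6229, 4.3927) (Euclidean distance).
(3, 2, 4)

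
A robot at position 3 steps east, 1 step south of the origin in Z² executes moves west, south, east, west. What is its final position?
(2, -2)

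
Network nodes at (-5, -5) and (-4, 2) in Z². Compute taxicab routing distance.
8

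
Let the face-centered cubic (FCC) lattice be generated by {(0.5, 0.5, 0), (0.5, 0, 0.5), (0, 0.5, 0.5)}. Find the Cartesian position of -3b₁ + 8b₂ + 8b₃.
(2.5, 2.5, 8)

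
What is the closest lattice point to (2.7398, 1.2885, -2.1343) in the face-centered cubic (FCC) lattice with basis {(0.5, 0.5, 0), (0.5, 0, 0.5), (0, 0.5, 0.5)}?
(2.5, 1.5, -2)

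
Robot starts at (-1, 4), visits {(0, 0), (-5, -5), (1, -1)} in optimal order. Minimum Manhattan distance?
17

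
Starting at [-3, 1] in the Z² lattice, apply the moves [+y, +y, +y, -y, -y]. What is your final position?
(-3, 2)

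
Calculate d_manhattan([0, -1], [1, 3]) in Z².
5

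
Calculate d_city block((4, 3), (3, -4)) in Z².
8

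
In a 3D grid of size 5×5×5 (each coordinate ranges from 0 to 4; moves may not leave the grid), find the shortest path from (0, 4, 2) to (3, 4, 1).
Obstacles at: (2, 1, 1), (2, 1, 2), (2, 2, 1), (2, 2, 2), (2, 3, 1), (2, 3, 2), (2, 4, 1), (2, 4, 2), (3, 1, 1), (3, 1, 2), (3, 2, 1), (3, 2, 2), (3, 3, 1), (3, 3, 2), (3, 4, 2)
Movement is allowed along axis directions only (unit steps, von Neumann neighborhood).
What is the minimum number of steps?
6
(one shortest path: (0, 4, 2) → (1, 4, 2) → (1, 4, 1) → (1, 4, 0) → (2, 4, 0) → (3, 4, 0) → (3, 4, 1))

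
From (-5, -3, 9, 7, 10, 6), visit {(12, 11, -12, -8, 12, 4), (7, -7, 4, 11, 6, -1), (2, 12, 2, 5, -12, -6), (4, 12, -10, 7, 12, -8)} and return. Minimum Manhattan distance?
242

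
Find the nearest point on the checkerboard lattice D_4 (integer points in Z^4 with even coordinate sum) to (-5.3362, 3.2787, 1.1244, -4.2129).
(-6, 3, 1, -4)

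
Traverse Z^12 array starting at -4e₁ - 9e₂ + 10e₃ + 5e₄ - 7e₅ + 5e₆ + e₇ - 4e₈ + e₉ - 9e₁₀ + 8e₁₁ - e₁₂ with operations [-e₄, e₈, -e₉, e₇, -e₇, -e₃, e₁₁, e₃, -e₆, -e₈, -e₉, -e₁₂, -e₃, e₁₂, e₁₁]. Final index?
(-4, -9, 9, 4, -7, 4, 1, -4, -1, -9, 10, -1)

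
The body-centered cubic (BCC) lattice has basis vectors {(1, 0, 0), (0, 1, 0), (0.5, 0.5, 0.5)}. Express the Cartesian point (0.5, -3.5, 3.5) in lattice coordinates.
-3b₁ - 7b₂ + 7b₃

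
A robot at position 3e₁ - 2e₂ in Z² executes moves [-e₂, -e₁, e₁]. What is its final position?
(3, -3)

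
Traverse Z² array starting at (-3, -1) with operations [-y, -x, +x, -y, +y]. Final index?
(-3, -2)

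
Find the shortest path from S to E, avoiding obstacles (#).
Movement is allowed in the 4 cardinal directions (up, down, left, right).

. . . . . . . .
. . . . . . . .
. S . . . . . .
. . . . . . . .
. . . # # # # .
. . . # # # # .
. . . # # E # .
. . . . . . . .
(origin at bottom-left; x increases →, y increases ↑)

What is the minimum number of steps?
10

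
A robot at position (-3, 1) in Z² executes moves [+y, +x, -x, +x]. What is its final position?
(-2, 2)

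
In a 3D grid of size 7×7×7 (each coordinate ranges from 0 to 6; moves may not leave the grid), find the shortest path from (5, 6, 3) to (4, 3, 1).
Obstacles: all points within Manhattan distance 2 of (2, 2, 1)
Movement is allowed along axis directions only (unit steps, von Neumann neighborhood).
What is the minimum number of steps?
6
(one shortest path: (5, 6, 3) → (4, 6, 3) → (4, 5, 3) → (4, 4, 3) → (4, 3, 3) → (4, 3, 2) → (4, 3, 1))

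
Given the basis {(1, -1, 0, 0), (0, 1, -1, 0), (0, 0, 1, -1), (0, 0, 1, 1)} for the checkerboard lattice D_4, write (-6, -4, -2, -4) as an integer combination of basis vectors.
-6b₁ - 10b₂ - 4b₃ - 8b₄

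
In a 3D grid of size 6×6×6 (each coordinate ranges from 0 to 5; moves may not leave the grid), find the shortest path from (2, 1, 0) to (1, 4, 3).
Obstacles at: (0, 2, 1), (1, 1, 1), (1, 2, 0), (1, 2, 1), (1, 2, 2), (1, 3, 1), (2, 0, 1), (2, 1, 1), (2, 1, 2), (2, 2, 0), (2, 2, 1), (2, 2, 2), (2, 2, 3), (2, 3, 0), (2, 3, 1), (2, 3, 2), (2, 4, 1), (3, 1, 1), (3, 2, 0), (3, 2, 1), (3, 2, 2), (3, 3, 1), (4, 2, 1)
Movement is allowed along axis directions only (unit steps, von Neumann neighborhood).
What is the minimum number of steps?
9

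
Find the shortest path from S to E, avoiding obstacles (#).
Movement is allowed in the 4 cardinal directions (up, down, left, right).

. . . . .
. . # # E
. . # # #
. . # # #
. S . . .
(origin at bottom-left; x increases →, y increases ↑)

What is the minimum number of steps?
8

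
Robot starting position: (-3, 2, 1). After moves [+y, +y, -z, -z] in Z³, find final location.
(-3, 4, -1)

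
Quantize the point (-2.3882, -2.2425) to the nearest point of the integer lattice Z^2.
(-2, -2)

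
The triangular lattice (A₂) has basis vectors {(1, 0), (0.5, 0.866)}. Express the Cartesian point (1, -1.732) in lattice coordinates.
2b₁ - 2b₂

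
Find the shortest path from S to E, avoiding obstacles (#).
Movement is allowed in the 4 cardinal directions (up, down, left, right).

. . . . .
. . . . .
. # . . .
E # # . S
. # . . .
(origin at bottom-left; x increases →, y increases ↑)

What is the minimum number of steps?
8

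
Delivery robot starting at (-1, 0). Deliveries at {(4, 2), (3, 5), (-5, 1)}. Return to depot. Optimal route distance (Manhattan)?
28
(one optimal route: (-1, 0) → (4, 2) → (3, 5) → (-5, 1) → (-1, 0))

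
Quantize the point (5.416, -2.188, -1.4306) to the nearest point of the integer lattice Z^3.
(5, -2, -1)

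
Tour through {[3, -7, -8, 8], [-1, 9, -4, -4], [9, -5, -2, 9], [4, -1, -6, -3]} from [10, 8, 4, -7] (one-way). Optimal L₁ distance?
76
(one optimal route: (10, 8, 4, -7) → (-1, 9, -4, -4) → (4, -1, -6, -3) → (3, -7, -8, 8) → (9, -5, -2, 9))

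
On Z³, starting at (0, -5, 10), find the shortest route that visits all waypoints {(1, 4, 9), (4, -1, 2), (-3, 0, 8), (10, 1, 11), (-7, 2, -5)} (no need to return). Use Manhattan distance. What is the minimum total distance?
71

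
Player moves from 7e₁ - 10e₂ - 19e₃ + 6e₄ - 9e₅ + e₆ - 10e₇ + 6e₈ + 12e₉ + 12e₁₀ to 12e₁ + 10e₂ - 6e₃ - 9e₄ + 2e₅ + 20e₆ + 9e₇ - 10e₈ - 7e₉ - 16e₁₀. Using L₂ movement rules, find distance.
55.3444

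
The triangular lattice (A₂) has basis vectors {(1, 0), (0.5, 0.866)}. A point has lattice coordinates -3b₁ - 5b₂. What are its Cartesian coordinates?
(-5.5, -4.33)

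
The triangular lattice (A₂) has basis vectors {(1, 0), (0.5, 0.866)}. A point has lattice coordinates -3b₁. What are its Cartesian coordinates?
(-3, 0)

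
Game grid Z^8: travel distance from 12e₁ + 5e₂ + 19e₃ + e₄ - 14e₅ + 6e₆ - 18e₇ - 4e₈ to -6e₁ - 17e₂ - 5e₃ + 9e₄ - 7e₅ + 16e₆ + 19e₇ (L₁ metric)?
130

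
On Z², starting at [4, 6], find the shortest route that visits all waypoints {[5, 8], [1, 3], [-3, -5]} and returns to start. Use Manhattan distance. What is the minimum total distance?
42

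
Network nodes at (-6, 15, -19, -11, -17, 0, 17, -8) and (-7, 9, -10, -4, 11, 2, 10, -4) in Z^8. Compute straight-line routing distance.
31.9374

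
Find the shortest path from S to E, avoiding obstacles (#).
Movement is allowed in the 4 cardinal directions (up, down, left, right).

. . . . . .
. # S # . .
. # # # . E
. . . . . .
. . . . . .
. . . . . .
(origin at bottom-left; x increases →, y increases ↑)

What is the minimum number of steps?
6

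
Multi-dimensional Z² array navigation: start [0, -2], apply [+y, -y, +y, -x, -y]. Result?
(-1, -2)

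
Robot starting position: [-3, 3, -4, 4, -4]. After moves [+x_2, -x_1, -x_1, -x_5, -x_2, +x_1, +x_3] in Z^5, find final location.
(-4, 3, -3, 4, -5)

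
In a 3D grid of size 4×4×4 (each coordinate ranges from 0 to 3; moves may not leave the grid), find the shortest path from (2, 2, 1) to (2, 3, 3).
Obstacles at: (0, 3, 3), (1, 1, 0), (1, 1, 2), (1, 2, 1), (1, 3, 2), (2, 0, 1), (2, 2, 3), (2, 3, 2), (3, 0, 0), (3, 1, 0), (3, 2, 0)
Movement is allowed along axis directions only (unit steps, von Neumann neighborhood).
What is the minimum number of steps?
5
(one shortest path: (2, 2, 1) → (3, 2, 1) → (3, 3, 1) → (3, 3, 2) → (3, 3, 3) → (2, 3, 3))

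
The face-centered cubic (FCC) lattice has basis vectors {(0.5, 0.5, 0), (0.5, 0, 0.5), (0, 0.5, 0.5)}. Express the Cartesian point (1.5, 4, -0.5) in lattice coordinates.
6b₁ - 3b₂ + 2b₃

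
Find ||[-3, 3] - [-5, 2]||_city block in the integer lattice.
3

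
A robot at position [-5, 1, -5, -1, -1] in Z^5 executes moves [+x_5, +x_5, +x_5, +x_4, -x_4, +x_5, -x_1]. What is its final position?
(-6, 1, -5, -1, 3)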